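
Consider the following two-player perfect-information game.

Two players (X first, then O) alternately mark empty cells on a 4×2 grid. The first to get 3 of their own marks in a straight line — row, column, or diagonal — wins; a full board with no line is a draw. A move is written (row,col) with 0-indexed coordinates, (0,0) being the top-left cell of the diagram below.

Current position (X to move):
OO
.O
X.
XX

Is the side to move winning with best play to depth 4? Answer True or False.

X winning at [OO/.O/X./XX]: True

p1 X@[OO/.O/X./XX]: (1,0)[OO/XO/X./XX]+1* (2,1)[OO/.O/XX/XX]+0
p2 O@[OO/XO/X./XX] terminal -1; root [OO/.O/X./XX] d4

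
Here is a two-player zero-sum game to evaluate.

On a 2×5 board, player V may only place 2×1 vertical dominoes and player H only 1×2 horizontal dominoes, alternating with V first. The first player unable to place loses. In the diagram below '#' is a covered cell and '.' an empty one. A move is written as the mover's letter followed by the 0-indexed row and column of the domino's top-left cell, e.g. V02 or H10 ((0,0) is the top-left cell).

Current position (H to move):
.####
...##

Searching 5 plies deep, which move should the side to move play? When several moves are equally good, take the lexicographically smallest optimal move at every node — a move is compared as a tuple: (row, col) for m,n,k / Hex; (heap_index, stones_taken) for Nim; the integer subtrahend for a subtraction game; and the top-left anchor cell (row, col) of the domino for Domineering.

ply 1, H at .####/...## | H10=+1→.####/##.##*; H11=-1→.####/.####
ply 2: .####/##.## is terminal -1 (V); from .####/...## depth 5

H's best at [.####/...##]: H10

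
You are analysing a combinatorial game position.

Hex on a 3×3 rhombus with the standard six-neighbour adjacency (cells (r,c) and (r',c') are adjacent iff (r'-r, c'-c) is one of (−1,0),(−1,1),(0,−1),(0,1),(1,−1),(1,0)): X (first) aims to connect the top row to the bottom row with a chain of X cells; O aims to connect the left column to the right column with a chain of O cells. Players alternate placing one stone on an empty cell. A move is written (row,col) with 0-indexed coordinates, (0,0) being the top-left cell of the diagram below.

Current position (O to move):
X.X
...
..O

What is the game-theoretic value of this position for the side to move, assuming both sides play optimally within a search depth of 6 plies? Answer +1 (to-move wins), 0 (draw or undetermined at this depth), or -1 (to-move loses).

value(X.X/.../..O, O) = +1

p1 O@[X.X/.../..O]: (0,1)[XOX/.../..O]-1 (1,0)[X.X/O../..O]-1 (1,1)[X.X/.O./..O]+1* (1,2)[X.X/..O/..O]-1 (2,0)[X.X/.../O.O]-1 (2,1)[X.X/.../.OO]-1
p2 X@[X.X/.O./..O]: (0,1)[XXX/.O./..O]-1* (1,0)[X.X/XO./..O]-1 (1,2)[X.X/.OX/..O]-1 (2,0)[X.X/.O./X.O]-1 (2,1)[X.X/.O./.XO]-1
p3 O@[XXX/.O./..O]: (1,0)[XXX/OO./..O]+1* (1,2)[XXX/.OO/..O]+1 (2,0)[XXX/.O./O.O]+1 (2,1)[XXX/.O./.OO]+1
p4 X@[XXX/OO./..O]: (1,2)[XXX/OOX/..O]-1* (2,0)[XXX/OO./X.O]-1 (2,1)[XXX/OO./.XO]-1
p5 O@[XXX/OOX/..O]: (2,0)[XXX/OOX/O.O]-1 (2,1)[XXX/OOX/.OO]+1*
p6 X@[XXX/OOX/.OO] terminal -1; root [X.X/.../..O] d6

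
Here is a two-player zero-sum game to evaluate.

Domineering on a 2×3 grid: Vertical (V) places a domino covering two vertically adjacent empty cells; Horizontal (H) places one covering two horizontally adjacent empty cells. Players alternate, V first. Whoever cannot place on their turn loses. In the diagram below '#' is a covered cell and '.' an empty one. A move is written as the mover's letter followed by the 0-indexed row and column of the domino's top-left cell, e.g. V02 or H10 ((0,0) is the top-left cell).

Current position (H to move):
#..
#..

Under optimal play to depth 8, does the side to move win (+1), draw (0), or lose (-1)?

ply 1, H at #../#.. | H01=+1→###/#..*; H11=+1→#../###
ply 2: ###/#.. is terminal -1 (V); from #../#.. depth 8

value(#../#.., H) = +1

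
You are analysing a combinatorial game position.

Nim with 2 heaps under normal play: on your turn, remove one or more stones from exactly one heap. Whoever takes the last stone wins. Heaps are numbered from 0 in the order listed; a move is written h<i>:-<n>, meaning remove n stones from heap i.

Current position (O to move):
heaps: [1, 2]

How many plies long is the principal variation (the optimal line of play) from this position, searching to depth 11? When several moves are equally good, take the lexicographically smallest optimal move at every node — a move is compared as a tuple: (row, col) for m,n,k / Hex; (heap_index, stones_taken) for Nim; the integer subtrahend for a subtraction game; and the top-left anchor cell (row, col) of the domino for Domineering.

PV length from [(1,2)]: 3 plies

ply 1, O at (1,2) | h0:-1=-1→(0,2); h1:-1=+1→(1,1)*; h1:-2=-1→(1,0)
ply 2, X at (1,1) | h0:-1=-1→(0,1)*; h1:-1=-1→(1,0)
ply 3, O at (0,1) | h1:-1=+1→(0,0)*
ply 4: (0,0) is terminal -1 (X); from (1,2) depth 11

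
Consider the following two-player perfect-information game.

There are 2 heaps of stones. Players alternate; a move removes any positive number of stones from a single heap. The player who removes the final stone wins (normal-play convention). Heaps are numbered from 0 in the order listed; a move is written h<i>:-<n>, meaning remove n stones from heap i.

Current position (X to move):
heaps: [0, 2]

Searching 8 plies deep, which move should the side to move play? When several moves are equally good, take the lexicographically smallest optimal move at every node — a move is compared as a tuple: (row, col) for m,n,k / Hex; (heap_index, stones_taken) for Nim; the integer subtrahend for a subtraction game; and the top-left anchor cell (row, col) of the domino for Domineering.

X's best at [(0,2)]: h1:-2

ply 1, X at (0,2) | h1:-1=-1→(0,1); h1:-2=+1→(0,0)*
ply 2: (0,0) is terminal -1 (O); from (0,2) depth 8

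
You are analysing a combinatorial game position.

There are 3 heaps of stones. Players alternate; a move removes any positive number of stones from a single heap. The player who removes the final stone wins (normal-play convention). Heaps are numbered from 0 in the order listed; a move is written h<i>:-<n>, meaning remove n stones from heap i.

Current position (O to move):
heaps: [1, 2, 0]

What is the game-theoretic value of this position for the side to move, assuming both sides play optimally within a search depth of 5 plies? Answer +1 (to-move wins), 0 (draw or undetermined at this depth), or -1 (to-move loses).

p1 O@[(1,2,0)]: h0:-1[(0,2,0)]-1 h1:-1[(1,1,0)]+1* h1:-2[(1,0,0)]-1
p2 X@[(1,1,0)]: h0:-1[(0,1,0)]-1* h1:-1[(1,0,0)]-1
p3 O@[(0,1,0)]: h1:-1[(0,0,0)]+1*
p4 X@[(0,0,0)] terminal -1; root [(1,2,0)] d5

value((1,2,0), O) = +1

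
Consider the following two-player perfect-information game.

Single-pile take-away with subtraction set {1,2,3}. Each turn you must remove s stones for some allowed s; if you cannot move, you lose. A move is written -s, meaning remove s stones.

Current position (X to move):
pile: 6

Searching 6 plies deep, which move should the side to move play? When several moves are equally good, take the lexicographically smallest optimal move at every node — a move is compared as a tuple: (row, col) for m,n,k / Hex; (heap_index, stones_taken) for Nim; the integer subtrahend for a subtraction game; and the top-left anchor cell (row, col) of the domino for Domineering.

X's best at [6]: -2

[6] X move#1: -1:-1/5, -2:+1/4*, -3:-1/3
[4] O move#2: -1:-1/3*, -2:-1/2, -3:-1/1
[3] X move#3: -1:-1/2, -2:-1/1, -3:+1/0*
[0] end (terminal -1, O#4); searched 6 to 6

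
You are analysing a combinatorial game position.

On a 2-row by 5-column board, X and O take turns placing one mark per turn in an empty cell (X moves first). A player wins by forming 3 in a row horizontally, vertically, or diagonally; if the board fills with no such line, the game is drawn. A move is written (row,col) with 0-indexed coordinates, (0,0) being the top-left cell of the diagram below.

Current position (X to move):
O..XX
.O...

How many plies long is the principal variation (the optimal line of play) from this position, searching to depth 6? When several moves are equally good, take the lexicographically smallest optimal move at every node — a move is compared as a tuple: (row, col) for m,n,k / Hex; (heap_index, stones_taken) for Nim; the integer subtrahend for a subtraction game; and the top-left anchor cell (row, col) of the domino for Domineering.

PV length from [O..XX/.O...]: 1 ply

ply 1, X at O..XX/.O... | (0,1)=+0→OX.XX/.O...; (0,2)=+1→O.XXX/.O...*; (1,0)=+0→O..XX/XO...; (1,2)=+0→O..XX/.OX..; (1,3)=+0→O..XX/.O.X.; (1,4)=-1→O..XX/.O..X
ply 2: O.XXX/.O... is terminal -1 (O); from O..XX/.O... depth 6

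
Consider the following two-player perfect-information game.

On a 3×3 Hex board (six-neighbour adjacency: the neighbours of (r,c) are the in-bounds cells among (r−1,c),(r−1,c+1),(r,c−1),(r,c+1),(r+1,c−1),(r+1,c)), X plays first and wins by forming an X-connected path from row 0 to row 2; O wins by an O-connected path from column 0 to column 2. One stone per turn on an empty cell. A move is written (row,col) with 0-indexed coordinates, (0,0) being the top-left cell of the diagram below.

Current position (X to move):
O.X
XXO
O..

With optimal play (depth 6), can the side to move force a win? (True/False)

X winning at [O.X/XXO/O..]: True

p1 X@[O.X/XXO/O..]: (0,1)[OXX/XXO/O..]-1 (2,1)[O.X/XXO/OX.]+1* (2,2)[O.X/XXO/O.X]-1
p2 O@[O.X/XXO/OX.] terminal -1; root [O.X/XXO/O..] d6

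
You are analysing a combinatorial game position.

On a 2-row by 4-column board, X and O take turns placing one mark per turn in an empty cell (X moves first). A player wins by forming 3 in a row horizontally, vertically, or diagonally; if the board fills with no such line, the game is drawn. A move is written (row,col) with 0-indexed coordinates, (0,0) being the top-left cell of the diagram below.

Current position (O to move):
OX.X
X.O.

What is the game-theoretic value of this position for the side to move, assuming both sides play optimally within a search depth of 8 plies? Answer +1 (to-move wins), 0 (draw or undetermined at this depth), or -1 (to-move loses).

p1 O@[OX.X/X.O.]: (0,2)[OXOX/X.O.]+0* (1,1)[OX.X/XOO.]-1 (1,3)[OX.X/X.OO]-1
p2 X@[OXOX/X.O.]: (1,1)[OXOX/XXO.]+0* (1,3)[OXOX/X.OX]+0
p3 O@[OXOX/XXO.]: (1,3)[OXOX/XXOO]+0*
p4 X@[OXOX/XXOO] terminal +0; root [OX.X/X.O.] d8

value(OX.X/X.O., O) = 0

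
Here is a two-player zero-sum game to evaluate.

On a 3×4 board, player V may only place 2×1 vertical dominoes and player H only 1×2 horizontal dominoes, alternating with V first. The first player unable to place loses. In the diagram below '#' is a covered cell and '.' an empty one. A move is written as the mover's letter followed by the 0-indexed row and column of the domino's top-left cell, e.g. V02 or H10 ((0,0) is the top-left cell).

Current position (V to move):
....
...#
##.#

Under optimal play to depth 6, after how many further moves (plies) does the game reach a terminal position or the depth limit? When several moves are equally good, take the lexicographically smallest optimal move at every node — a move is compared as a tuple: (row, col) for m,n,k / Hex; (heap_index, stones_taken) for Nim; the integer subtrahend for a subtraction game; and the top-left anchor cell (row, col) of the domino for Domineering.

PV length from [..../...#/##.#]: 3 plies

p1 V@[..../...#/##.#]: V00[#.../#..#/##.#]-1 V01[.#../.#.#/##.#]+1* V02[..#./..##/##.#]-1 V12[..../..##/####]-1
p2 H@[.#../.#.#/##.#]: H02[.###/.#.#/##.#]-1*
p3 V@[.###/.#.#/##.#]: V00[####/##.#/##.#]+1* V12[.###/.###/####]+1
p4 H@[####/##.#/##.#] terminal -1; root [..../...#/##.#] d6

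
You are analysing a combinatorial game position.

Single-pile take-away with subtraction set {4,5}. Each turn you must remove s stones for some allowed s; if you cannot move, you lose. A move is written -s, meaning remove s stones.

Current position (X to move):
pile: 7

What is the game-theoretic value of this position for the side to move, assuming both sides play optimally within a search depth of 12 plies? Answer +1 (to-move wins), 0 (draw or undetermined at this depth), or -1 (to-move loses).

value(7, X) = +1

ply 1, X at 7 | -4=+1→3*; -5=+1→2
ply 2: 3 is terminal -1 (O); from 7 depth 12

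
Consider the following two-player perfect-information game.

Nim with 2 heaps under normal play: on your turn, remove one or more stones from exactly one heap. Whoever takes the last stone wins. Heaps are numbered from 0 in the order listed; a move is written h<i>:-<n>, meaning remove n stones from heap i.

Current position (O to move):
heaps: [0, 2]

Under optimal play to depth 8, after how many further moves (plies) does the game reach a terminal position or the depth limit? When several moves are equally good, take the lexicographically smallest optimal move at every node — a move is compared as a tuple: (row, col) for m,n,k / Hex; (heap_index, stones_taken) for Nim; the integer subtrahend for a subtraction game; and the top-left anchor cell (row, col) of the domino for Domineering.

ply 1, O at (0,2) | h1:-1=-1→(0,1); h1:-2=+1→(0,0)*
ply 2: (0,0) is terminal -1 (X); from (0,2) depth 8

PV length from [(0,2)]: 1 ply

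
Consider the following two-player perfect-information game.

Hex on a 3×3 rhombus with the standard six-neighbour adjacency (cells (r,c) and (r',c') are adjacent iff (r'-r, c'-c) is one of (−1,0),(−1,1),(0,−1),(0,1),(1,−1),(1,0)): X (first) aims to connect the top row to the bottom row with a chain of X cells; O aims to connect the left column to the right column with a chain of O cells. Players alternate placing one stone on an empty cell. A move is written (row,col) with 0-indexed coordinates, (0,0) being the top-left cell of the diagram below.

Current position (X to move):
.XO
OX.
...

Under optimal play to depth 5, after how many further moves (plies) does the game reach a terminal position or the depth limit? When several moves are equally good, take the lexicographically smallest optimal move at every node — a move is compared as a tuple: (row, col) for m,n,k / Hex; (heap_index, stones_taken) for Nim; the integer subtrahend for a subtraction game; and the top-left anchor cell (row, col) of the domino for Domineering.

PV length from [.XO/OX./...]: 3 plies

ply 1, X at .XO/OX./... | (0,0)=+1→XXO/OX./...*; (1,2)=+1→.XO/OXX/...; (2,0)=+1→.XO/OX./X..; (2,1)=+1→.XO/OX./.X.; (2,2)=+1→.XO/OX./..X
ply 2, O at XXO/OX./... | (1,2)=-1→XXO/OXO/...*; (2,0)=-1→XXO/OX./O..; (2,1)=-1→XXO/OX./.O.; (2,2)=-1→XXO/OX./..O
ply 3, X at XXO/OXO/... | (2,0)=+1→XXO/OXO/X..*; (2,1)=+1→XXO/OXO/.X.; (2,2)=+1→XXO/OXO/..X
ply 4: XXO/OXO/X.. is terminal -1 (O); from .XO/OX./... depth 5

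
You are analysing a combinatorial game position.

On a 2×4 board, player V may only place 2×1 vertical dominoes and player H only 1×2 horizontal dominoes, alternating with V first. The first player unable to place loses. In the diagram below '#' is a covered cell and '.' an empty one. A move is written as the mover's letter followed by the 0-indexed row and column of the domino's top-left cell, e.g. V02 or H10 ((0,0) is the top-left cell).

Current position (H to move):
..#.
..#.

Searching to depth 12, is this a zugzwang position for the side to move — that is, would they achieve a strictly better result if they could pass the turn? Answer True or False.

[..#./..#.] H move#1: H00:+1/###./..#.*, H10:+1/..#./###.
[###./..#.] V move#2: V03:-1/####/..##*
[####/..##] H move#3: H10:+1/####/####*
[####/####] end (terminal -1, V#4); searched ..#./..#. to 12
suppose H passes — search the same position with V to move:
pass> [..#./..#.] V move#1: V00:+1/#.#./#.#.*, V01:+1/.##./.##., V03:-1/..##/..##
pass> [#.#./#.#.] end (terminal -1, H#2); searched ..#./..#. to 12
for H: play +1, pass -1

zugzwang(..#./..#., H) = False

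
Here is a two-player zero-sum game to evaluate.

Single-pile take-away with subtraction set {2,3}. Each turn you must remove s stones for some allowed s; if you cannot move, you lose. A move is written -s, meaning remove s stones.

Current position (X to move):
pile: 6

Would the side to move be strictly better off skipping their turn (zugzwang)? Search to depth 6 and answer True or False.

zugzwang(6, X) = True

[6] X move#1: -2:-1/4*, -3:-1/3
[4] O move#2: -2:-1/2, -3:+1/1*
[1] end (terminal -1, X#3); searched 6 to 6
suppose X passes — search the same position with O to move:
pass> [6] O move#1: -2:-1/4*, -3:-1/3
pass> [4] X move#2: -2:-1/2, -3:+1/1*
pass> [1] end (terminal -1, O#3); searched 6 to 6
for X: play -1, pass +1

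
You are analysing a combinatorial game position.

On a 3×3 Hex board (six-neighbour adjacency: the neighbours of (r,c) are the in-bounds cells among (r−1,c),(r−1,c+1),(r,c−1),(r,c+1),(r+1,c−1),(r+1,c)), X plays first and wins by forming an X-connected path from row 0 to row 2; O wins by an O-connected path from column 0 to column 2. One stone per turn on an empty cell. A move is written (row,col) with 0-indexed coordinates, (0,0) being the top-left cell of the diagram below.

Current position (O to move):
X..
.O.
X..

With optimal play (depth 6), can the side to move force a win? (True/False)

[X../.O./X..] O move#1: (0,1):-1/XO./.O./X.., (0,2):-1/X.O/.O./X.., (1,0):+1/X../OO./X..*, (1,2):-1/X../.OO/X.., (2,1):-1/X../.O./XO., (2,2):-1/X../.O./X.O
[X../OO./X..] X move#2: (0,1):-1/XX./OO./X..*, (0,2):-1/X.X/OO./X.., (1,2):-1/X../OOX/X.., (2,1):-1/X../OO./XX., (2,2):-1/X../OO./X.X
[XX./OO./X..] O move#3: (0,2):+1/XXO/OO./X..*, (1,2):+1/XX./OOO/X.., (2,1):+1/XX./OO./XO., (2,2):+1/XX./OO./X.O
[XXO/OO./X..] end (terminal -1, X#4); searched X../.O./X.. to 6

O winning at [X../.O./X..]: True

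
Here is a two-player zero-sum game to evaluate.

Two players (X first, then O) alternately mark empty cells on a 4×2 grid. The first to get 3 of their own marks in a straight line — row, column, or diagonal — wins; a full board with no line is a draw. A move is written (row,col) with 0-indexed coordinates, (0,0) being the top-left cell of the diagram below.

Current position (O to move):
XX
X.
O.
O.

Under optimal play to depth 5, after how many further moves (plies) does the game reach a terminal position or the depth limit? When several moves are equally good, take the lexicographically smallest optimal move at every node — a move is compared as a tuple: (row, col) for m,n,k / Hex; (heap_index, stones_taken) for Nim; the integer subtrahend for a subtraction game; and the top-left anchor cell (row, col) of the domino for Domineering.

PV length from [XX/X./O./O.]: 3 plies

[XX/X./O./O.] O move#1: (1,1):+0/XX/XO/O./O.*, (2,1):+0/XX/X./OO/O., (3,1):+0/XX/X./O./OO
[XX/XO/O./O.] X move#2: (2,1):+0/XX/XO/OX/O.*, (3,1):+0/XX/XO/O./OX
[XX/XO/OX/O.] O move#3: (3,1):+0/XX/XO/OX/OO*
[XX/XO/OX/OO] end (terminal +0, X#4); searched XX/X./O./O. to 5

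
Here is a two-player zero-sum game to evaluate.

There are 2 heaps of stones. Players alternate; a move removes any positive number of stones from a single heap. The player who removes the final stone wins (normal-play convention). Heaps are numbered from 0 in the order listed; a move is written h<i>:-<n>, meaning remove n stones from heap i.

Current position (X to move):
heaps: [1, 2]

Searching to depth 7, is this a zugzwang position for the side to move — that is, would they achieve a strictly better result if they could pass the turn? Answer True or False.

zugzwang((1,2), X) = False

p1 X@[(1,2)]: h0:-1[(0,2)]-1 h1:-1[(1,1)]+1* h1:-2[(1,0)]-1
p2 O@[(1,1)]: h0:-1[(0,1)]-1* h1:-1[(1,0)]-1
p3 X@[(0,1)]: h1:-1[(0,0)]+1*
p4 O@[(0,0)] terminal -1; root [(1,2)] d7
suppose X passes — search the same position with O to move:
pass> p1 O@[(1,2)]: h0:-1[(0,2)]-1 h1:-1[(1,1)]+1* h1:-2[(1,0)]-1
pass> p2 X@[(1,1)]: h0:-1[(0,1)]-1* h1:-1[(1,0)]-1
pass> p3 O@[(0,1)]: h1:-1[(0,0)]+1*
pass> p4 X@[(0,0)] terminal -1; root [(1,2)] d7
for X: play +1, pass -1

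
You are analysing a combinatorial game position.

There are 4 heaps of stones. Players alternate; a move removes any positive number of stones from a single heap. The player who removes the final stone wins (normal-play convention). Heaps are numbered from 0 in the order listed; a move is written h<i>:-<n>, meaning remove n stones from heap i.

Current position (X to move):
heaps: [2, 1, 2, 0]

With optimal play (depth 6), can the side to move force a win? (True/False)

X winning at [(2,1,2,0)]: True

[(2,1,2,0)] X move#1: h0:-1:-1/(1,1,2,0), h0:-2:-1/(0,1,2,0), h1:-1:+1/(2,0,2,0)*, h2:-1:-1/(2,1,1,0), h2:-2:-1/(2,1,0,0)
[(2,0,2,0)] O move#2: h0:-1:-1/(1,0,2,0)*, h0:-2:-1/(0,0,2,0), h2:-1:-1/(2,0,1,0), h2:-2:-1/(2,0,0,0)
[(1,0,2,0)] X move#3: h0:-1:-1/(0,0,2,0), h2:-1:+1/(1,0,1,0)*, h2:-2:-1/(1,0,0,0)
[(1,0,1,0)] O move#4: h0:-1:-1/(0,0,1,0)*, h2:-1:-1/(1,0,0,0)
[(0,0,1,0)] X move#5: h2:-1:+1/(0,0,0,0)*
[(0,0,0,0)] end (terminal -1, O#6); searched (2,1,2,0) to 6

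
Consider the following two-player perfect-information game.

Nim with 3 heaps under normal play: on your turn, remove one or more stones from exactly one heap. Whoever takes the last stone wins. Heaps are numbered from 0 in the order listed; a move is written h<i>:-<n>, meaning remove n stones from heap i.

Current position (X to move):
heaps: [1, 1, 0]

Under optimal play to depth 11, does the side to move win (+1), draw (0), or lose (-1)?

p1 X@[(1,1,0)]: h0:-1[(0,1,0)]-1* h1:-1[(1,0,0)]-1
p2 O@[(0,1,0)]: h1:-1[(0,0,0)]+1*
p3 X@[(0,0,0)] terminal -1; root [(1,1,0)] d11

value((1,1,0), X) = -1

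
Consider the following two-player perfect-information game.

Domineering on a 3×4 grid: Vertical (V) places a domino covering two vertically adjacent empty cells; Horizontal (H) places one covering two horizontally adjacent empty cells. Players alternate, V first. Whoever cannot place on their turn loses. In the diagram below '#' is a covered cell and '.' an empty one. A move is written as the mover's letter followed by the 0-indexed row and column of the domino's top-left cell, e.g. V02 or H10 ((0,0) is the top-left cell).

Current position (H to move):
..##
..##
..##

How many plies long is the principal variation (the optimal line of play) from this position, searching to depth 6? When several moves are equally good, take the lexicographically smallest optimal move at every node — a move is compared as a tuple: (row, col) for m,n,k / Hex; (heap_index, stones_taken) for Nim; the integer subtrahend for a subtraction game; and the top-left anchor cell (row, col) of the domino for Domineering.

p1 H@[..##/..##/..##]: H00[####/..##/..##]-1 H10[..##/####/..##]+1* H20[..##/..##/####]-1
p2 V@[..##/####/..##] terminal -1; root [..##/..##/..##] d6

PV length from [..##/..##/..##]: 1 ply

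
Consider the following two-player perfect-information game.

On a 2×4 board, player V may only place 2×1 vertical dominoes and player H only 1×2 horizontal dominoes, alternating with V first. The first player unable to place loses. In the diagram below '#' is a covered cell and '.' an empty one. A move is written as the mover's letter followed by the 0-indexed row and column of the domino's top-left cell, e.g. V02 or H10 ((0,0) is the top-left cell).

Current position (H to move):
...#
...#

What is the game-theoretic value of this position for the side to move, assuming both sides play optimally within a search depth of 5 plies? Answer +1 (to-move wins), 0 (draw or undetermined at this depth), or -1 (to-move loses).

[...#/...#] H move#1: H00:+1/##.#/...#*, H01:+1/.###/...#, H10:+1/...#/##.#, H11:+1/...#/.###
[##.#/...#] V move#2: V02:-1/####/..##*
[####/..##] H move#3: H10:+1/####/####*
[####/####] end (terminal -1, V#4); searched ...#/...# to 5

value(...#/...#, H) = +1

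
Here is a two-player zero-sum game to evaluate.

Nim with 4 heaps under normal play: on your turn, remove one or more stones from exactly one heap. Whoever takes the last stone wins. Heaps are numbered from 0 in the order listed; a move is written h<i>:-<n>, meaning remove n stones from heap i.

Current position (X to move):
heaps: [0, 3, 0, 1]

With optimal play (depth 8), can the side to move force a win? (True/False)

[(0,3,0,1)] X move#1: h1:-1:-1/(0,2,0,1), h1:-2:+1/(0,1,0,1)*, h1:-3:-1/(0,0,0,1), h3:-1:-1/(0,3,0,0)
[(0,1,0,1)] O move#2: h1:-1:-1/(0,0,0,1)*, h3:-1:-1/(0,1,0,0)
[(0,0,0,1)] X move#3: h3:-1:+1/(0,0,0,0)*
[(0,0,0,0)] end (terminal -1, O#4); searched (0,3,0,1) to 8

X winning at [(0,3,0,1)]: True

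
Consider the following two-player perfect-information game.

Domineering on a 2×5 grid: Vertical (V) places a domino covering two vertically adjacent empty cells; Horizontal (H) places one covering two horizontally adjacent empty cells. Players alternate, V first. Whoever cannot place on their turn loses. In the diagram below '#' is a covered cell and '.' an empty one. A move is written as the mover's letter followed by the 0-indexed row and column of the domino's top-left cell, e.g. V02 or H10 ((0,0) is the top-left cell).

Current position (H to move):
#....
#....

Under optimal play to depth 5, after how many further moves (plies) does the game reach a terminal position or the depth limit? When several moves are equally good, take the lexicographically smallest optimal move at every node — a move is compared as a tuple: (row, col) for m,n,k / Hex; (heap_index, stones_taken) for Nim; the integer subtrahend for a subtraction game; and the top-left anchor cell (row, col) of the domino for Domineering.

ply 1, H at #..../#.... | H01=-1→###../#....; H02=+1→#.##./#....*; H03=-1→#..##/#....; H11=-1→#..../###..; H12=+1→#..../#.##.; H13=-1→#..../#..##
ply 2, V at #.##./#.... | V01=-1→####./##...*; V04=-1→#.###/#...#
ply 3, H at ####./##... | H12=-1→####./####.; H13=+1→####./##.##*
ply 4: ####./##.## is terminal -1 (V); from #..../#.... depth 5

PV length from [#..../#....]: 3 plies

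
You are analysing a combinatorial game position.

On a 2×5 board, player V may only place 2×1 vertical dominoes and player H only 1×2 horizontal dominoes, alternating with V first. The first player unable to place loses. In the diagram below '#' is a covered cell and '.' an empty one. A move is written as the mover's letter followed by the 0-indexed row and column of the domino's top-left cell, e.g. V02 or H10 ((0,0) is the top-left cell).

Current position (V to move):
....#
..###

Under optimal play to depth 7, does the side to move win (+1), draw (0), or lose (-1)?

value(....#/..###, V) = +1

[....#/..###] V move#1: V00:-1/#...#/#.###, V01:+1/.#..#/.####*
[.#..#/.####] H move#2: H02:-1/.####/.####*
[.####/.####] V move#3: V00:+1/#####/#####*
[#####/#####] end (terminal -1, H#4); searched ....#/..### to 7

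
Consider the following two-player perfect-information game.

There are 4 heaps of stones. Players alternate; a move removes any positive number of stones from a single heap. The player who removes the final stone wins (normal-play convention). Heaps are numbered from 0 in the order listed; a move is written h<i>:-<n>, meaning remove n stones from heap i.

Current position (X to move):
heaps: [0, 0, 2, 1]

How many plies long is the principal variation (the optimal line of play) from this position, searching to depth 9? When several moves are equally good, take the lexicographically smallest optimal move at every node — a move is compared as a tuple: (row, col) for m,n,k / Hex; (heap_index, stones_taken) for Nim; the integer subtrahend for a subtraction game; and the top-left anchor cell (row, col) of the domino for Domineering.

[(0,0,2,1)] X move#1: h2:-1:+1/(0,0,1,1)*, h2:-2:-1/(0,0,0,1), h3:-1:-1/(0,0,2,0)
[(0,0,1,1)] O move#2: h2:-1:-1/(0,0,0,1)*, h3:-1:-1/(0,0,1,0)
[(0,0,0,1)] X move#3: h3:-1:+1/(0,0,0,0)*
[(0,0,0,0)] end (terminal -1, O#4); searched (0,0,2,1) to 9

PV length from [(0,0,2,1)]: 3 plies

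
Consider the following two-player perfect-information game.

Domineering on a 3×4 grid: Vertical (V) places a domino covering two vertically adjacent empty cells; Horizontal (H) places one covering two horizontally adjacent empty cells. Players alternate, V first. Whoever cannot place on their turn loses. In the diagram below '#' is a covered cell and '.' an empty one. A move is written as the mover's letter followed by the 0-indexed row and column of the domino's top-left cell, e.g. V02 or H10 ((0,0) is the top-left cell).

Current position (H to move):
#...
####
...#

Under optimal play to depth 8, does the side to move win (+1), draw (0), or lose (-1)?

ply 1, H at #.../####/...# | H01=+1→###./####/...#*; H02=+1→#.##/####/...#; H20=+1→#.../####/##.#; H21=+1→#.../####/.###
ply 2: ###./####/...# is terminal -1 (V); from #.../####/...# depth 8

value(#.../####/...#, H) = +1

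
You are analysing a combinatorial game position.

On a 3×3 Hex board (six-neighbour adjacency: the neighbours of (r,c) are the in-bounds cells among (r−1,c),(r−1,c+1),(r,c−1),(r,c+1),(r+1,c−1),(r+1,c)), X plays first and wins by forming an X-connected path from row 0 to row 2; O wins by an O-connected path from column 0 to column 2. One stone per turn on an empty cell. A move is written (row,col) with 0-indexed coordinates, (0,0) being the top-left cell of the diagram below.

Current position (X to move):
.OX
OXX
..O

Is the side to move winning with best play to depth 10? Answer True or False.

p1 X@[.OX/OXX/..O]: (0,0)[XOX/OXX/..O]+1* (2,0)[.OX/OXX/X.O]+1 (2,1)[.OX/OXX/.XO]+1
p2 O@[XOX/OXX/..O]: (2,0)[XOX/OXX/O.O]-1* (2,1)[XOX/OXX/.OO]-1
p3 X@[XOX/OXX/O.O]: (2,1)[XOX/OXX/OXO]+1*
p4 O@[XOX/OXX/OXO] terminal -1; root [.OX/OXX/..O] d10

X winning at [.OX/OXX/..O]: True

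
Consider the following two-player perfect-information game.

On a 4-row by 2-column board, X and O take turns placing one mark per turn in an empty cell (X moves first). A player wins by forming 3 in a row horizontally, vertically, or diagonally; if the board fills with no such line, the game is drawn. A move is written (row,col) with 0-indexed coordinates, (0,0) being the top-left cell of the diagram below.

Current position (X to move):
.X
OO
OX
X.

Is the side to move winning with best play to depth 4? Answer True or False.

ply 1, X at .X/OO/OX/X. | (0,0)=+0→XX/OO/OX/X.*; (3,1)=-1→.X/OO/OX/XX
ply 2, O at XX/OO/OX/X. | (3,1)=+0→XX/OO/OX/XO*
ply 3: XX/OO/OX/XO is terminal +0 (X); from .X/OO/OX/X. depth 4

X winning at [.X/OO/OX/X.]: False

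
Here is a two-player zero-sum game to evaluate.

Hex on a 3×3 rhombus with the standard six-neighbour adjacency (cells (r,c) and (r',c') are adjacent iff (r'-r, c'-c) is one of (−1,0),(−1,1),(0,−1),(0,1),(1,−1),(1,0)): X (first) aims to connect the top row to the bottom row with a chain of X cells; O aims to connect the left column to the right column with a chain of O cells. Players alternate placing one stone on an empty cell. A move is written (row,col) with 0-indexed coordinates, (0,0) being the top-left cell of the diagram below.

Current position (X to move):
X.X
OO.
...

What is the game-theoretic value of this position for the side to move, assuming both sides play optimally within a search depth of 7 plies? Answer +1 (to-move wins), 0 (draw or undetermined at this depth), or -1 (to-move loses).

value(X.X/OO./..., X) = +1

p1 X@[X.X/OO./...]: (0,1)[XXX/OO./...]-1 (1,2)[X.X/OOX/...]+1* (2,0)[X.X/OO./X..]-1 (2,1)[X.X/OO./.X.]-1 (2,2)[X.X/OO./..X]-1
p2 O@[X.X/OOX/...]: (0,1)[XOX/OOX/...]-1* (2,0)[X.X/OOX/O..]-1 (2,1)[X.X/OOX/.O.]-1 (2,2)[X.X/OOX/..O]-1
p3 X@[XOX/OOX/...]: (2,0)[XOX/OOX/X..]+1* (2,1)[XOX/OOX/.X.]+1 (2,2)[XOX/OOX/..X]+1
p4 O@[XOX/OOX/X..]: (2,1)[XOX/OOX/XO.]-1* (2,2)[XOX/OOX/X.O]-1
p5 X@[XOX/OOX/XO.]: (2,2)[XOX/OOX/XOX]+1*
p6 O@[XOX/OOX/XOX] terminal -1; root [X.X/OO./...] d7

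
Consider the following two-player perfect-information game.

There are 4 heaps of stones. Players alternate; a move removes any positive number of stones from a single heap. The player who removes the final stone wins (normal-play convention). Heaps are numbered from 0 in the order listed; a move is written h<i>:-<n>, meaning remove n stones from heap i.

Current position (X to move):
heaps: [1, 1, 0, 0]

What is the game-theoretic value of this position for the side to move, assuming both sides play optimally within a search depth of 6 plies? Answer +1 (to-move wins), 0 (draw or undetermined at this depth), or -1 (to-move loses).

ply 1, X at (1,1,0,0) | h0:-1=-1→(0,1,0,0)*; h1:-1=-1→(1,0,0,0)
ply 2, O at (0,1,0,0) | h1:-1=+1→(0,0,0,0)*
ply 3: (0,0,0,0) is terminal -1 (X); from (1,1,0,0) depth 6

value((1,1,0,0), X) = -1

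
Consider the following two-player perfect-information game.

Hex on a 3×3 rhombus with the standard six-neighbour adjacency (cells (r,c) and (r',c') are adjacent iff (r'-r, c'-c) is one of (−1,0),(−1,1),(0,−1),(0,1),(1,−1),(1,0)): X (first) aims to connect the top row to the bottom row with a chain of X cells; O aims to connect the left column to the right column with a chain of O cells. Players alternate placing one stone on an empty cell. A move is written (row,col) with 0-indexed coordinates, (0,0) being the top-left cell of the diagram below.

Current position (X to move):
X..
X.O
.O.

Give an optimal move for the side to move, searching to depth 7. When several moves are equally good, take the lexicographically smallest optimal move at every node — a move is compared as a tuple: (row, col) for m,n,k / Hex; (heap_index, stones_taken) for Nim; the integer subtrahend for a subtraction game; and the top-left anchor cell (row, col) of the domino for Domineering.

X's best at [X../X.O/.O.]: (2,0)

ply 1, X at X../X.O/.O. | (0,1)=-1→XX./X.O/.O.; (0,2)=-1→X.X/X.O/.O.; (1,1)=-1→X../XXO/.O.; (2,0)=+1→X../X.O/XO.*; (2,2)=-1→X../X.O/.OX
ply 2: X../X.O/XO. is terminal -1 (O); from X../X.O/.O. depth 7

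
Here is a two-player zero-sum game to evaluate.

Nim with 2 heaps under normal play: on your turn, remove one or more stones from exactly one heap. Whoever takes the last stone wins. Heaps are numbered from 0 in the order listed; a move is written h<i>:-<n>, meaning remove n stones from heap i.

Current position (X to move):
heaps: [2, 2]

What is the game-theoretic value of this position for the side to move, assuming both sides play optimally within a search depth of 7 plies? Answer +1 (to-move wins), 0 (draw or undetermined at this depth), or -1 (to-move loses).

ply 1, X at (2,2) | h0:-1=-1→(1,2)*; h0:-2=-1→(0,2); h1:-1=-1→(2,1); h1:-2=-1→(2,0)
ply 2, O at (1,2) | h0:-1=-1→(0,2); h1:-1=+1→(1,1)*; h1:-2=-1→(1,0)
ply 3, X at (1,1) | h0:-1=-1→(0,1)*; h1:-1=-1→(1,0)
ply 4, O at (0,1) | h1:-1=+1→(0,0)*
ply 5: (0,0) is terminal -1 (X); from (2,2) depth 7

value((2,2), X) = -1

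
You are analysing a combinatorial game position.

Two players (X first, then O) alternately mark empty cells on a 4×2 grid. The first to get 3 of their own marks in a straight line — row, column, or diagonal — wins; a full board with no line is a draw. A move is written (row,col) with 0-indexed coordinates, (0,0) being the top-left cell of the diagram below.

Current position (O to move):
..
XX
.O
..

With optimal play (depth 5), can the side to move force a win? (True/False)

O winning at [../XX/.O/..]: False

p1 O@[../XX/.O/..]: (0,0)[O./XX/.O/..]+0* (0,1)[.O/XX/.O/..]-1 (2,0)[../XX/OO/..]+0 (3,0)[../XX/.O/O.]+0 (3,1)[../XX/.O/.O]-1
p2 X@[O./XX/.O/..]: (0,1)[OX/XX/.O/..]+0* (2,0)[O./XX/XO/..]+0 (3,0)[O./XX/.O/X.]+0 (3,1)[O./XX/.O/.X]+0
p3 O@[OX/XX/.O/..]: (2,0)[OX/XX/OO/..]+0* (3,0)[OX/XX/.O/O.]+0 (3,1)[OX/XX/.O/.O]+0
p4 X@[OX/XX/OO/..]: (3,0)[OX/XX/OO/X.]+0* (3,1)[OX/XX/OO/.X]+0
p5 O@[OX/XX/OO/X.]: (3,1)[OX/XX/OO/XO]+0*
p6 X@[OX/XX/OO/XO] terminal +0; root [../XX/.O/..] d5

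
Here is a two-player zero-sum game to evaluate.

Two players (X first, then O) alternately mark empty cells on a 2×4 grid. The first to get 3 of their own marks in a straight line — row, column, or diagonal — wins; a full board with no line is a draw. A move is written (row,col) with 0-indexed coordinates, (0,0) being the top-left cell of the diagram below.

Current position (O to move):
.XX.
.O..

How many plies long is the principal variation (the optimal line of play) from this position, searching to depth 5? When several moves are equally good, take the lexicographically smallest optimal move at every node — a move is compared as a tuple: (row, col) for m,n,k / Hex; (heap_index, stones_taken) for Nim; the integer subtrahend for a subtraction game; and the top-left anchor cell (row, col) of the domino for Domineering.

ply 1, O at .XX./.O.. | (0,0)=-1→OXX./.O..*; (0,3)=-1→.XXO/.O..; (1,0)=-1→.XX./OO..; (1,2)=-1→.XX./.OO.; (1,3)=-1→.XX./.O.O
ply 2, X at OXX./.O.. | (0,3)=+1→OXXX/.O..*; (1,0)=+0→OXX./XO..; (1,2)=+0→OXX./.OX.; (1,3)=+0→OXX./.O.X
ply 3: OXXX/.O.. is terminal -1 (O); from .XX./.O.. depth 5

PV length from [.XX./.O..]: 2 plies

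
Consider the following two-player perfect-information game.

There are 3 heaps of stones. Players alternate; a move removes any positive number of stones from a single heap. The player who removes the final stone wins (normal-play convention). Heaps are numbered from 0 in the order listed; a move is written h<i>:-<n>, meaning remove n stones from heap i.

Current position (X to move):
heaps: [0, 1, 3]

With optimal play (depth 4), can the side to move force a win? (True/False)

ply 1, X at (0,1,3) | h1:-1=-1→(0,0,3); h2:-1=-1→(0,1,2); h2:-2=+1→(0,1,1)*; h2:-3=-1→(0,1,0)
ply 2, O at (0,1,1) | h1:-1=-1→(0,0,1)*; h2:-1=-1→(0,1,0)
ply 3, X at (0,0,1) | h2:-1=+1→(0,0,0)*
ply 4: (0,0,0) is terminal -1 (O); from (0,1,3) depth 4

X winning at [(0,1,3)]: True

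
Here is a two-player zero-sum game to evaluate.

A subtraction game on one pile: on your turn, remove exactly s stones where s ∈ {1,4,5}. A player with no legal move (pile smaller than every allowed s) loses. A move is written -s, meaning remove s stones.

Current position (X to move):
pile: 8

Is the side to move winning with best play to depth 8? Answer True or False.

X winning at [8]: False

ply 1, X at 8 | -1=-1→7*; -4=-1→4; -5=-1→3
ply 2, O at 7 | -1=-1→6; -4=-1→3; -5=+1→2*
ply 3, X at 2 | -1=-1→1*
ply 4, O at 1 | -1=+1→0*
ply 5: 0 is terminal -1 (X); from 8 depth 8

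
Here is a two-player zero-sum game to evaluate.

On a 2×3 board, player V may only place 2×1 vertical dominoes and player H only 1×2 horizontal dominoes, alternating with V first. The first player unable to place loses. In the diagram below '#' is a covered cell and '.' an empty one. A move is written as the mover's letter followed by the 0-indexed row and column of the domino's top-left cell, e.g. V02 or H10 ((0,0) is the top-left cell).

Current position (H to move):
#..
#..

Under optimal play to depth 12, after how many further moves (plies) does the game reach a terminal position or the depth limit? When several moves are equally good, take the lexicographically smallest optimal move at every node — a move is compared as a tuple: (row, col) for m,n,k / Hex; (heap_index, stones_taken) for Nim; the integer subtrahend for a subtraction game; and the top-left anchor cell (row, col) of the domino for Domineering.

p1 H@[#../#..]: H01[###/#..]+1* H11[#../###]+1
p2 V@[###/#..] terminal -1; root [#../#..] d12

PV length from [#../#..]: 1 ply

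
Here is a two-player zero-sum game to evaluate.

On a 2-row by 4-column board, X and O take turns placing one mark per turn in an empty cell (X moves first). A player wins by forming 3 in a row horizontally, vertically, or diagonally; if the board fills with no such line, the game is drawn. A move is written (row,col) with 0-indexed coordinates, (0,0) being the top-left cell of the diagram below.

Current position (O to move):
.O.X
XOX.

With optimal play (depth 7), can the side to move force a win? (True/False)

O winning at [.O.X/XOX.]: False

[.O.X/XOX.] O move#1: (0,0):+0/OO.X/XOX.*, (0,2):+0/.OOX/XOX., (1,3):+0/.O.X/XOXO
[OO.X/XOX.] X move#2: (0,2):+0/OOXX/XOX.*, (1,3):-1/OO.X/XOXX
[OOXX/XOX.] O move#3: (1,3):+0/OOXX/XOXO*
[OOXX/XOXO] end (terminal +0, X#4); searched .O.X/XOX. to 7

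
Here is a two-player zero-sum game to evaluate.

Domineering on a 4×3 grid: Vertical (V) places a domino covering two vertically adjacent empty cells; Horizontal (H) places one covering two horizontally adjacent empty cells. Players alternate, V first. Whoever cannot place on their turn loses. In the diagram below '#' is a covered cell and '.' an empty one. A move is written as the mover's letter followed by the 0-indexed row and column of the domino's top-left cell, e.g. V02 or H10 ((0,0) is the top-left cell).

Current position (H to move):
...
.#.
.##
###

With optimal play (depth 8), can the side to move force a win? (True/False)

H winning at [.../.#./.##/###]: False

ply 1, H at .../.#./.##/### | H00=-1→##./.#./.##/###*; H01=-1→.##/.#./.##/###
ply 2, V at ##./.#./.##/### | V02=+1→###/.##/.##/###*; V10=+1→##./##./###/###
ply 3: ###/.##/.##/### is terminal -1 (H); from .../.#./.##/### depth 8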